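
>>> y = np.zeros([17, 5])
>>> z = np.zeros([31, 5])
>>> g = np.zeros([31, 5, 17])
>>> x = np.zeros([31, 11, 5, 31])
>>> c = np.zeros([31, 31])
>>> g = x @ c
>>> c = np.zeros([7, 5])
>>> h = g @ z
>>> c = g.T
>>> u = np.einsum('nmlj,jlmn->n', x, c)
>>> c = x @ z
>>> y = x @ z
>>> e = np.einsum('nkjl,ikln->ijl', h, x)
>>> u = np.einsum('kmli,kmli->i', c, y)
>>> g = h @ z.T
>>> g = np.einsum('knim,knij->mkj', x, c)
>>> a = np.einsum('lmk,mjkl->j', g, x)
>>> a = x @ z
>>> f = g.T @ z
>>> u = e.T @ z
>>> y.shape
(31, 11, 5, 5)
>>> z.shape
(31, 5)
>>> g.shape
(31, 31, 5)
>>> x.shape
(31, 11, 5, 31)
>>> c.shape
(31, 11, 5, 5)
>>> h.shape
(31, 11, 5, 5)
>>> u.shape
(5, 5, 5)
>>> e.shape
(31, 5, 5)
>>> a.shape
(31, 11, 5, 5)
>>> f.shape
(5, 31, 5)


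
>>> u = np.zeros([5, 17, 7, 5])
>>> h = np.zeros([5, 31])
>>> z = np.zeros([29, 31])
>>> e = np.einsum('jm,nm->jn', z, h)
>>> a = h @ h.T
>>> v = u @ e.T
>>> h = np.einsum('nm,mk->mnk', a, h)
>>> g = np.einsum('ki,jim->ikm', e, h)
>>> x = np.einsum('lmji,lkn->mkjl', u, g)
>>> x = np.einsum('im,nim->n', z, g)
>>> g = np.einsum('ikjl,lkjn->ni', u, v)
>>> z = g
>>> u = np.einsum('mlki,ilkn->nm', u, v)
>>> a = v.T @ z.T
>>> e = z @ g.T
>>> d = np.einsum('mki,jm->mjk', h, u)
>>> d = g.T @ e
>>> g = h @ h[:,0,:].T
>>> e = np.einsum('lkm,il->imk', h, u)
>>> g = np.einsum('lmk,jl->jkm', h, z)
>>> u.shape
(29, 5)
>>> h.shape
(5, 5, 31)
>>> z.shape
(29, 5)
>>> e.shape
(29, 31, 5)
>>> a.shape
(29, 7, 17, 29)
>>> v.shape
(5, 17, 7, 29)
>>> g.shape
(29, 31, 5)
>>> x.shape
(5,)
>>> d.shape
(5, 29)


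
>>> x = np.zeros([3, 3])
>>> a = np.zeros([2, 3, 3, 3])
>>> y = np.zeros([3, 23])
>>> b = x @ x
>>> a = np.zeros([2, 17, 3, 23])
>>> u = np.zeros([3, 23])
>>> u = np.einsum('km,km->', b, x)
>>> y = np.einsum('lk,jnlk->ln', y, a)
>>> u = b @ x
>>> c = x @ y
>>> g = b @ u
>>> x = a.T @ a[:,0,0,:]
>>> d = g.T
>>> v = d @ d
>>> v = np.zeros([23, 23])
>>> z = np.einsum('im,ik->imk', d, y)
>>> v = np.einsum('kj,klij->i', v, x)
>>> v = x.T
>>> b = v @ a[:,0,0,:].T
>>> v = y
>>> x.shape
(23, 3, 17, 23)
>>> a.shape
(2, 17, 3, 23)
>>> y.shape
(3, 17)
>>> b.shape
(23, 17, 3, 2)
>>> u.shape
(3, 3)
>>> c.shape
(3, 17)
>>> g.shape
(3, 3)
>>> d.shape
(3, 3)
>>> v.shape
(3, 17)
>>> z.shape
(3, 3, 17)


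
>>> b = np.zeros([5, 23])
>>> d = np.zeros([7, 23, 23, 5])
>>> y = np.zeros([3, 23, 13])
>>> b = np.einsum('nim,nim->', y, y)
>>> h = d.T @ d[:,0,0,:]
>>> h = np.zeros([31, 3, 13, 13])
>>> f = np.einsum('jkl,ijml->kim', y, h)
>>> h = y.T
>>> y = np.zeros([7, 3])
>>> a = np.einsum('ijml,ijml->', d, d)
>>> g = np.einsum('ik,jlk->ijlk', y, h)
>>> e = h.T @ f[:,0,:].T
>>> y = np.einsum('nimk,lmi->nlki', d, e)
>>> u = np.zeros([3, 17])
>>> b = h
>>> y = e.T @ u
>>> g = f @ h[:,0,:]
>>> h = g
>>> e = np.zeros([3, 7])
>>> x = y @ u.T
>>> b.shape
(13, 23, 3)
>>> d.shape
(7, 23, 23, 5)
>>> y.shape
(23, 23, 17)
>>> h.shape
(23, 31, 3)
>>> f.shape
(23, 31, 13)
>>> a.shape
()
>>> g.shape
(23, 31, 3)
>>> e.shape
(3, 7)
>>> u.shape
(3, 17)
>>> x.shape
(23, 23, 3)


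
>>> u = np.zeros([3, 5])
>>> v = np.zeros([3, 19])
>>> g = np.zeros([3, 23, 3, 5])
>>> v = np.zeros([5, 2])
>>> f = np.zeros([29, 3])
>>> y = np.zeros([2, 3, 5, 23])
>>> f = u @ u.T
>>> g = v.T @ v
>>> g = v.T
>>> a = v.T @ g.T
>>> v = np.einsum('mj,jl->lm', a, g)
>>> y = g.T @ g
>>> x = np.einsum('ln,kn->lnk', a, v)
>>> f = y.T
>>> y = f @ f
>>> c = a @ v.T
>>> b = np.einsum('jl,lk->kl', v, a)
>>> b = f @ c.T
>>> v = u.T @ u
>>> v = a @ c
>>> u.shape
(3, 5)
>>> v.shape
(2, 5)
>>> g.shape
(2, 5)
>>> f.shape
(5, 5)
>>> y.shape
(5, 5)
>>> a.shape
(2, 2)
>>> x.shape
(2, 2, 5)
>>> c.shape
(2, 5)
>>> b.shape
(5, 2)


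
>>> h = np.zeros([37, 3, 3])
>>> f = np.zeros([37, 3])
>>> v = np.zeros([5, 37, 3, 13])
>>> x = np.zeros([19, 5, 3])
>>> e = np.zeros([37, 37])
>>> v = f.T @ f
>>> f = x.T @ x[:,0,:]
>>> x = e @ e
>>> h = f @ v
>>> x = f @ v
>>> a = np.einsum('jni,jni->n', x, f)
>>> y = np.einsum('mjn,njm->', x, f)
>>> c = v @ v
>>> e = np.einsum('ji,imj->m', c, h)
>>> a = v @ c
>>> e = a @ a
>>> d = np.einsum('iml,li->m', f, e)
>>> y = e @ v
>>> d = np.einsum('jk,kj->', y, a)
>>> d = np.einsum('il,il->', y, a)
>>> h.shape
(3, 5, 3)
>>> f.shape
(3, 5, 3)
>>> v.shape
(3, 3)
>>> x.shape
(3, 5, 3)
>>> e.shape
(3, 3)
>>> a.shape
(3, 3)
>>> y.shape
(3, 3)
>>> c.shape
(3, 3)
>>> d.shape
()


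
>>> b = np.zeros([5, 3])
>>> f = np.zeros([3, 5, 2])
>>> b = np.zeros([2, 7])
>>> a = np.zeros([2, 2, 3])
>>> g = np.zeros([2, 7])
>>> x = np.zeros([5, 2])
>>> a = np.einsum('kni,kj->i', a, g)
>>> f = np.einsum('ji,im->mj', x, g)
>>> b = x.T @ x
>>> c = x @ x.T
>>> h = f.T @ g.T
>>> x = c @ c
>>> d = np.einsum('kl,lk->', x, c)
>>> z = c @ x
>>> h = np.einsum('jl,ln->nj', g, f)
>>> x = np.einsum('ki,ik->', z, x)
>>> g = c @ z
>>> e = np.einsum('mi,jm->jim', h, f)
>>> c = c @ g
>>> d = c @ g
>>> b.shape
(2, 2)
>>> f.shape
(7, 5)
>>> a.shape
(3,)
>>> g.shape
(5, 5)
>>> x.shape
()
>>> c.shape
(5, 5)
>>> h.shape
(5, 2)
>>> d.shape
(5, 5)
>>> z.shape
(5, 5)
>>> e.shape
(7, 2, 5)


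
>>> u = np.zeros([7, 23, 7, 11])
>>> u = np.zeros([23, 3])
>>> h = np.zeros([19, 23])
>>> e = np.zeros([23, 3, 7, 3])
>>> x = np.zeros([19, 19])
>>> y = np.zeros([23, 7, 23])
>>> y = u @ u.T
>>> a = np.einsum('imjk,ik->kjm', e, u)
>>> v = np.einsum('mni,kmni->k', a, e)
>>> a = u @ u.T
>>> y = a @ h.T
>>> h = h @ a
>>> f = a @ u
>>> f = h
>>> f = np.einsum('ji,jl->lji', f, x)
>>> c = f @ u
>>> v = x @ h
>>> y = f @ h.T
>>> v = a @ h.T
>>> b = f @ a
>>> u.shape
(23, 3)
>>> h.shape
(19, 23)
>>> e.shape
(23, 3, 7, 3)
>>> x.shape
(19, 19)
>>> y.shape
(19, 19, 19)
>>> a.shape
(23, 23)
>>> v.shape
(23, 19)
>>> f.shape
(19, 19, 23)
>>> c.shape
(19, 19, 3)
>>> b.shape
(19, 19, 23)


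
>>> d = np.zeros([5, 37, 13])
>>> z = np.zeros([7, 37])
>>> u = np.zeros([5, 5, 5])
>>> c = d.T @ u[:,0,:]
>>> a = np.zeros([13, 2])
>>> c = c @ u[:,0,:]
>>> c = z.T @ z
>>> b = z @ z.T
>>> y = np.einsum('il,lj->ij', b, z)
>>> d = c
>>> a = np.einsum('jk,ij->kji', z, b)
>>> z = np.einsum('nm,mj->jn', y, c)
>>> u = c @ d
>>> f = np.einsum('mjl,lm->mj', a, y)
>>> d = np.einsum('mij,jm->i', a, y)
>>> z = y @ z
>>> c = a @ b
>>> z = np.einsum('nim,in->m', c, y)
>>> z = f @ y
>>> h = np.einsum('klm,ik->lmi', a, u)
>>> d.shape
(7,)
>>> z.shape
(37, 37)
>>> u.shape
(37, 37)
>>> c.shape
(37, 7, 7)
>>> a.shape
(37, 7, 7)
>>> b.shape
(7, 7)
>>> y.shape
(7, 37)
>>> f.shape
(37, 7)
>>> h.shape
(7, 7, 37)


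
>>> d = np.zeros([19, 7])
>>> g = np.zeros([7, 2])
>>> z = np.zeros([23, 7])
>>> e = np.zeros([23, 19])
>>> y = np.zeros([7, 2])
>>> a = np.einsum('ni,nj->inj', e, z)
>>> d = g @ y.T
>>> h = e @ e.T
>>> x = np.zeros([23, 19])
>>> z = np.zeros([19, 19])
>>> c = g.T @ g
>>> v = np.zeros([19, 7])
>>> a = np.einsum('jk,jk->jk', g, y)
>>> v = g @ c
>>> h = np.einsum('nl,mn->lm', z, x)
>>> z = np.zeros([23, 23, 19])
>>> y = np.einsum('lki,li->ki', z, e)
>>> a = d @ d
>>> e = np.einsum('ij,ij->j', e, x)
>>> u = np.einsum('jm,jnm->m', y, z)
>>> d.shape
(7, 7)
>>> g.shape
(7, 2)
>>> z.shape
(23, 23, 19)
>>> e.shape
(19,)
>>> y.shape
(23, 19)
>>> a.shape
(7, 7)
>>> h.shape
(19, 23)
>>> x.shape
(23, 19)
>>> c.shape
(2, 2)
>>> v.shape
(7, 2)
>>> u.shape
(19,)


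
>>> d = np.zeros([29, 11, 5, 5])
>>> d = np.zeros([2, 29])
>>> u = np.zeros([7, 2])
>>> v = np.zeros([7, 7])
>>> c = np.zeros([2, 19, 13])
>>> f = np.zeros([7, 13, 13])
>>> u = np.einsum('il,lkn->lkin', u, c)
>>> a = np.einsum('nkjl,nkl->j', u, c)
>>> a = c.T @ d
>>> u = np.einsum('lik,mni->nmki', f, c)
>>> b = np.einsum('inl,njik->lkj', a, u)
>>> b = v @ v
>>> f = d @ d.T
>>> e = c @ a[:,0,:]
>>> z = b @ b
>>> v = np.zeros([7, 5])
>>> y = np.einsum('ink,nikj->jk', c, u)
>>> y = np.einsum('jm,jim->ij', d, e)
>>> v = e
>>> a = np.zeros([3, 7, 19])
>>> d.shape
(2, 29)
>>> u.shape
(19, 2, 13, 13)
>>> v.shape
(2, 19, 29)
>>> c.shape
(2, 19, 13)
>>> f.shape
(2, 2)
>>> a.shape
(3, 7, 19)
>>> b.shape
(7, 7)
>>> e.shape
(2, 19, 29)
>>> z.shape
(7, 7)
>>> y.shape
(19, 2)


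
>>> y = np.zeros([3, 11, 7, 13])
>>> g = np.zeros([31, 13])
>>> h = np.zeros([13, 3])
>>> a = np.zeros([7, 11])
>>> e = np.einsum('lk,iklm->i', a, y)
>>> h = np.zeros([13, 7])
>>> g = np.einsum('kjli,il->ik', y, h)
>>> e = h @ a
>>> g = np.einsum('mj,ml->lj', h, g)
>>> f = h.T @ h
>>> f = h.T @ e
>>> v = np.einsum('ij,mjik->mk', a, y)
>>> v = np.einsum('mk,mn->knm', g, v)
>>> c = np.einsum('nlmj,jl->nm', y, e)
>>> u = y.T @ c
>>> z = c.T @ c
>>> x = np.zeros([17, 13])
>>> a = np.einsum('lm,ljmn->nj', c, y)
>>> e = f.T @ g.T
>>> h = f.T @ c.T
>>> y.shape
(3, 11, 7, 13)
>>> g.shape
(3, 7)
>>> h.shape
(11, 3)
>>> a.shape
(13, 11)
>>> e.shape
(11, 3)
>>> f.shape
(7, 11)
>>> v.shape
(7, 13, 3)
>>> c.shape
(3, 7)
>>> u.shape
(13, 7, 11, 7)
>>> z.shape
(7, 7)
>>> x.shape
(17, 13)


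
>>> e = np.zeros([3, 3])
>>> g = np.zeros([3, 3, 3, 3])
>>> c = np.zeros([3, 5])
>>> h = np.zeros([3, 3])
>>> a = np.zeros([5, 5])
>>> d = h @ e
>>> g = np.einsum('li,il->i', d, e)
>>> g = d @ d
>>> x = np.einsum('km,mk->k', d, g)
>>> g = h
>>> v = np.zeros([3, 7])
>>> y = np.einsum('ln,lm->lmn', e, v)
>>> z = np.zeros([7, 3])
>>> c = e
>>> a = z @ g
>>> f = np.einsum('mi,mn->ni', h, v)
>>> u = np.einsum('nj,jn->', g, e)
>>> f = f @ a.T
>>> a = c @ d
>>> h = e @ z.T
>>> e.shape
(3, 3)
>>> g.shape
(3, 3)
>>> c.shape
(3, 3)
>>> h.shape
(3, 7)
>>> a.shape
(3, 3)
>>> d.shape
(3, 3)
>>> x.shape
(3,)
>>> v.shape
(3, 7)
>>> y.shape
(3, 7, 3)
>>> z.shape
(7, 3)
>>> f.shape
(7, 7)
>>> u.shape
()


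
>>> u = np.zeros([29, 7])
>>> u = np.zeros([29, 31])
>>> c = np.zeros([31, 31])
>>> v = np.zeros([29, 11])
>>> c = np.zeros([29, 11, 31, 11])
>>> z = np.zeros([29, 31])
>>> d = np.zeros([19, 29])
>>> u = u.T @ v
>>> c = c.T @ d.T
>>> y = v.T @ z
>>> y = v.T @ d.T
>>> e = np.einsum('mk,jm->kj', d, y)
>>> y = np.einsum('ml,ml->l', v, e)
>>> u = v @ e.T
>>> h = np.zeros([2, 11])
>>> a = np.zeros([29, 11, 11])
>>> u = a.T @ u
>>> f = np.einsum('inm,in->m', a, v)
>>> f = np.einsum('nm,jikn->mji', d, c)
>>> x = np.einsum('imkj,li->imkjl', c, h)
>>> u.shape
(11, 11, 29)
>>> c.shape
(11, 31, 11, 19)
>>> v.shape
(29, 11)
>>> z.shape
(29, 31)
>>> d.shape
(19, 29)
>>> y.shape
(11,)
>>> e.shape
(29, 11)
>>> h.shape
(2, 11)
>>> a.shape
(29, 11, 11)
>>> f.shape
(29, 11, 31)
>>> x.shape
(11, 31, 11, 19, 2)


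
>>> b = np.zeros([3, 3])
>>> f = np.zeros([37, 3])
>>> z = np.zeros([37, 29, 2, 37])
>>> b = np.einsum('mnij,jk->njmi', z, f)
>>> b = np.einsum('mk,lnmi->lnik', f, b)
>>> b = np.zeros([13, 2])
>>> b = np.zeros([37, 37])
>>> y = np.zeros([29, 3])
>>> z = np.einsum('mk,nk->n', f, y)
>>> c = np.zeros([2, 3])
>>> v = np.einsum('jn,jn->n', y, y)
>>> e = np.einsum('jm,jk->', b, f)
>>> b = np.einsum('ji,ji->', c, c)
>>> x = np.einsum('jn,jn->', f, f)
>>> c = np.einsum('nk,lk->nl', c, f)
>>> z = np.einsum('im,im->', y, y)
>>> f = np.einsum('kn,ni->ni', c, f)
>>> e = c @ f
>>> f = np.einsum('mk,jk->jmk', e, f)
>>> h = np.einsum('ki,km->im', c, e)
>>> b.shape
()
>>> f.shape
(37, 2, 3)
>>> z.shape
()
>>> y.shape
(29, 3)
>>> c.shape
(2, 37)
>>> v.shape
(3,)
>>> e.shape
(2, 3)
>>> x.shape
()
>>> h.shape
(37, 3)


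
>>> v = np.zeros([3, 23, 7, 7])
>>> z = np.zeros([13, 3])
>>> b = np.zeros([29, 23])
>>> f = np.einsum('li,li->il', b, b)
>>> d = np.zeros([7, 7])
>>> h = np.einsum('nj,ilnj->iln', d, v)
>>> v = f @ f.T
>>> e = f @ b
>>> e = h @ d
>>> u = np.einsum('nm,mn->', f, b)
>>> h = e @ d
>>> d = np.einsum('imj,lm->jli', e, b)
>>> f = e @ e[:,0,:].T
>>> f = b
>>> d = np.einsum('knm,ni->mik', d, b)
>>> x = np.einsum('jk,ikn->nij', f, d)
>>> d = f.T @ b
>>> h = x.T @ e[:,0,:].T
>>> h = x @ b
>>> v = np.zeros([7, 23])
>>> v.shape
(7, 23)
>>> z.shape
(13, 3)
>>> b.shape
(29, 23)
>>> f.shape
(29, 23)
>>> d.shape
(23, 23)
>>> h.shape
(7, 3, 23)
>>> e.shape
(3, 23, 7)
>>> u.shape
()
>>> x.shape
(7, 3, 29)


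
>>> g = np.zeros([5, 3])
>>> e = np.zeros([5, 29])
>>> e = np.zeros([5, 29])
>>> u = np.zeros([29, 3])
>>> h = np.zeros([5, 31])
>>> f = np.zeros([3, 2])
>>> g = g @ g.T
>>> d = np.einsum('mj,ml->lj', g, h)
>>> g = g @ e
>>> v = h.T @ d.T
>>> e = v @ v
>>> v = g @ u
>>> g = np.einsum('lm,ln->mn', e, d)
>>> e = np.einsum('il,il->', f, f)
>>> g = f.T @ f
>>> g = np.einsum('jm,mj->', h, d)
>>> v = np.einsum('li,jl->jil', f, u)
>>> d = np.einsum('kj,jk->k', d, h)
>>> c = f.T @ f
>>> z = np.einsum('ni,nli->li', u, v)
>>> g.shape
()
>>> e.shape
()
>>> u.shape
(29, 3)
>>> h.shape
(5, 31)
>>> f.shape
(3, 2)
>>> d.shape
(31,)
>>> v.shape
(29, 2, 3)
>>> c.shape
(2, 2)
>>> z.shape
(2, 3)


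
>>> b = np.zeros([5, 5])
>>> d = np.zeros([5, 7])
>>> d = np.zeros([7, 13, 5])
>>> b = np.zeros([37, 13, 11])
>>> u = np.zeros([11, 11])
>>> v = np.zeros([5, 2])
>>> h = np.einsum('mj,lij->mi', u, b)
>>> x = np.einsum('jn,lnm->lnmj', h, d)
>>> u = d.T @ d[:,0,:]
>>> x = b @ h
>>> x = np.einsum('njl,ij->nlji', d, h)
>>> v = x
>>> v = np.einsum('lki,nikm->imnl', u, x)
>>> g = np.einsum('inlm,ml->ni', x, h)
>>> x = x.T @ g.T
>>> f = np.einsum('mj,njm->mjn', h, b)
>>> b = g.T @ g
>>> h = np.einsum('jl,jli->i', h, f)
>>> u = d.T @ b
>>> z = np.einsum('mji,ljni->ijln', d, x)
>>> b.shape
(7, 7)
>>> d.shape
(7, 13, 5)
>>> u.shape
(5, 13, 7)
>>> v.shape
(5, 11, 7, 5)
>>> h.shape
(37,)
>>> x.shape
(11, 13, 5, 5)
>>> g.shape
(5, 7)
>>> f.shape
(11, 13, 37)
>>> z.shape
(5, 13, 11, 5)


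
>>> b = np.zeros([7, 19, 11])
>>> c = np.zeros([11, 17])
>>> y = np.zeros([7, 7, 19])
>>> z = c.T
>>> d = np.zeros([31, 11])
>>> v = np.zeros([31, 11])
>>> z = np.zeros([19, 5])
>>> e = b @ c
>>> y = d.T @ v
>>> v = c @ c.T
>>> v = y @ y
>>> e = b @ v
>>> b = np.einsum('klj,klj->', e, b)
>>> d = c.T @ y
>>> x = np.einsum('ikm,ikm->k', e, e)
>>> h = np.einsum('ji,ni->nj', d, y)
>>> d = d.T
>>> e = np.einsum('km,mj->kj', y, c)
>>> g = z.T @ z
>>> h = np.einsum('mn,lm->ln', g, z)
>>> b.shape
()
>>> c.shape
(11, 17)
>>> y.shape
(11, 11)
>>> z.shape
(19, 5)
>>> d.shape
(11, 17)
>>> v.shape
(11, 11)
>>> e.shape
(11, 17)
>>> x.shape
(19,)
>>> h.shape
(19, 5)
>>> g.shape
(5, 5)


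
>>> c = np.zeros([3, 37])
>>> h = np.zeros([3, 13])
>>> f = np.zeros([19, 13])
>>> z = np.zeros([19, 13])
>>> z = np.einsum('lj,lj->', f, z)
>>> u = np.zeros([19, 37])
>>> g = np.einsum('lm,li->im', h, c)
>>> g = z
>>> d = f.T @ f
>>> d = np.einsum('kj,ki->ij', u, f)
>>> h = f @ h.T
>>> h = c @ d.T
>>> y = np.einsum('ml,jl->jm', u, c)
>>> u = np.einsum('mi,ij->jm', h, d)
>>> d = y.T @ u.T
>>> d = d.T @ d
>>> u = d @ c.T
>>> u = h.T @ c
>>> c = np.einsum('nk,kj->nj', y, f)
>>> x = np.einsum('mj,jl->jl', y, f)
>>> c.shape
(3, 13)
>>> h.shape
(3, 13)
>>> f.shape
(19, 13)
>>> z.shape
()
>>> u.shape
(13, 37)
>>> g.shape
()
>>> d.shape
(37, 37)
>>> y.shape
(3, 19)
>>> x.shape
(19, 13)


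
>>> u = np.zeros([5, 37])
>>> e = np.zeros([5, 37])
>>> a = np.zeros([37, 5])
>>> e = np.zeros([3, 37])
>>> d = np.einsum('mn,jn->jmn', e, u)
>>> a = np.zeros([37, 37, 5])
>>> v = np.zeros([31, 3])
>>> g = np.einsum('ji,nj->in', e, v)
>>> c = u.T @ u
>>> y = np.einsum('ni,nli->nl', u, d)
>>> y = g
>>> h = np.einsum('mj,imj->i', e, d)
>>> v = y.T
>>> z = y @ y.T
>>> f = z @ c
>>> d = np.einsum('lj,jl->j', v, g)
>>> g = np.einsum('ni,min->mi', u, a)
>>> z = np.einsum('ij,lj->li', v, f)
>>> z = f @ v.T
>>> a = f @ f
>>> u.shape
(5, 37)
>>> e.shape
(3, 37)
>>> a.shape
(37, 37)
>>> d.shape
(37,)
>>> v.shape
(31, 37)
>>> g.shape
(37, 37)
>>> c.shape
(37, 37)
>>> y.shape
(37, 31)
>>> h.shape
(5,)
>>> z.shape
(37, 31)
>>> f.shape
(37, 37)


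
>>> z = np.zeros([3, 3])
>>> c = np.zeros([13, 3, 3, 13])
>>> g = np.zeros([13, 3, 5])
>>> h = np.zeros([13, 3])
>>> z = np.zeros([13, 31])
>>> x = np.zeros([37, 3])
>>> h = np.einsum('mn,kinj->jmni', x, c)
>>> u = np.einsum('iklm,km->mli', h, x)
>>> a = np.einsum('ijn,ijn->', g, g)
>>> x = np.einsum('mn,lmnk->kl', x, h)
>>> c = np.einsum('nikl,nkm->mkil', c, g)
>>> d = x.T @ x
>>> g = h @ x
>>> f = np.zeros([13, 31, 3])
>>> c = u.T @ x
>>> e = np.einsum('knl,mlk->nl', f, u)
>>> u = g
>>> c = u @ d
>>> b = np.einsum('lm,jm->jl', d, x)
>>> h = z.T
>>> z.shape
(13, 31)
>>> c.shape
(13, 37, 3, 13)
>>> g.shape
(13, 37, 3, 13)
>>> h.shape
(31, 13)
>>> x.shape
(3, 13)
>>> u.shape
(13, 37, 3, 13)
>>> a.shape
()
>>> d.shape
(13, 13)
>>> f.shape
(13, 31, 3)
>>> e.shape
(31, 3)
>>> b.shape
(3, 13)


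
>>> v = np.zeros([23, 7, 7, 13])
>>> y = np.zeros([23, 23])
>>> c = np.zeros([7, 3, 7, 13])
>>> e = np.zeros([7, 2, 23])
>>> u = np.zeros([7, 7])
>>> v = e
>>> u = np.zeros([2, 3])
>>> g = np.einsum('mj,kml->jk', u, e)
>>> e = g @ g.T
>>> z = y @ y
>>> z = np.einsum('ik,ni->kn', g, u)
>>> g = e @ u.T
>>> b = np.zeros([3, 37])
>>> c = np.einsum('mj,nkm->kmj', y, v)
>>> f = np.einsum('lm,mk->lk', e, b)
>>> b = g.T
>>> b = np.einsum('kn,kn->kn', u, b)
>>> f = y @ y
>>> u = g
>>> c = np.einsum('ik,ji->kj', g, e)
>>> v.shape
(7, 2, 23)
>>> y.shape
(23, 23)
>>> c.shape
(2, 3)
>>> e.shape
(3, 3)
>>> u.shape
(3, 2)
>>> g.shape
(3, 2)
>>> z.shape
(7, 2)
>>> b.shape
(2, 3)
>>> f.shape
(23, 23)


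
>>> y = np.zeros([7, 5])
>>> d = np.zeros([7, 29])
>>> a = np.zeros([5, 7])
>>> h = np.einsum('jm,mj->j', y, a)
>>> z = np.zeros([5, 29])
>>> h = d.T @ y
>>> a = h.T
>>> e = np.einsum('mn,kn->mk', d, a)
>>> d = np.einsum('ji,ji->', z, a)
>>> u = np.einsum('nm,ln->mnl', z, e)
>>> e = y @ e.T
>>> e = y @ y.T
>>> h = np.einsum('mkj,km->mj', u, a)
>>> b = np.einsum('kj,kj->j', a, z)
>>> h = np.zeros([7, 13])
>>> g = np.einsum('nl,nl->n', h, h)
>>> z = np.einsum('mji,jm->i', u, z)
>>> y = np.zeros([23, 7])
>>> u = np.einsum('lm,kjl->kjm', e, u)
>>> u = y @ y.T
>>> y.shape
(23, 7)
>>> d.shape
()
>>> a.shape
(5, 29)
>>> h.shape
(7, 13)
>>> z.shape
(7,)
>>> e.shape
(7, 7)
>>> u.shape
(23, 23)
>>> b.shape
(29,)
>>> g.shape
(7,)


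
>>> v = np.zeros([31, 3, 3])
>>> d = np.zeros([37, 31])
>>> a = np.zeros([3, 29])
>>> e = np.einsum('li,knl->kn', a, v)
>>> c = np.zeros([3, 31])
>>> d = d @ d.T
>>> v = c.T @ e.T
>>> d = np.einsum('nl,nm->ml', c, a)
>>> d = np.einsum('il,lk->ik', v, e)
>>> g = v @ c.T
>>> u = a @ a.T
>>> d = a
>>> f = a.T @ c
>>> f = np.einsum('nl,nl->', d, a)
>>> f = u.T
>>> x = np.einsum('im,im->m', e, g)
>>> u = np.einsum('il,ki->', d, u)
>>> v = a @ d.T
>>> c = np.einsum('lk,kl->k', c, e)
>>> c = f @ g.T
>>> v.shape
(3, 3)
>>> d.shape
(3, 29)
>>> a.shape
(3, 29)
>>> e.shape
(31, 3)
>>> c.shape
(3, 31)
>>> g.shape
(31, 3)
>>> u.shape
()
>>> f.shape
(3, 3)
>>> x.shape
(3,)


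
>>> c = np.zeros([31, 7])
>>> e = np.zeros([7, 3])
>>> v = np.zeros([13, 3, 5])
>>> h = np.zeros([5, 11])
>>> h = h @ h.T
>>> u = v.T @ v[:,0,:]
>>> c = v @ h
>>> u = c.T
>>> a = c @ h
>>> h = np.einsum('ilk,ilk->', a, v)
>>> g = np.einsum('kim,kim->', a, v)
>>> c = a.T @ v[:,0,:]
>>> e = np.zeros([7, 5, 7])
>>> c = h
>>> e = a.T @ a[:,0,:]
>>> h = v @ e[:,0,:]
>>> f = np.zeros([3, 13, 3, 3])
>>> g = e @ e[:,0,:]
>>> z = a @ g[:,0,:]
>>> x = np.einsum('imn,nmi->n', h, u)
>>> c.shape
()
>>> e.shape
(5, 3, 5)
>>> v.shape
(13, 3, 5)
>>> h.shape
(13, 3, 5)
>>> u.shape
(5, 3, 13)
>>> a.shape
(13, 3, 5)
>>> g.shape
(5, 3, 5)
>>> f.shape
(3, 13, 3, 3)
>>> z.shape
(13, 3, 5)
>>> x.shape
(5,)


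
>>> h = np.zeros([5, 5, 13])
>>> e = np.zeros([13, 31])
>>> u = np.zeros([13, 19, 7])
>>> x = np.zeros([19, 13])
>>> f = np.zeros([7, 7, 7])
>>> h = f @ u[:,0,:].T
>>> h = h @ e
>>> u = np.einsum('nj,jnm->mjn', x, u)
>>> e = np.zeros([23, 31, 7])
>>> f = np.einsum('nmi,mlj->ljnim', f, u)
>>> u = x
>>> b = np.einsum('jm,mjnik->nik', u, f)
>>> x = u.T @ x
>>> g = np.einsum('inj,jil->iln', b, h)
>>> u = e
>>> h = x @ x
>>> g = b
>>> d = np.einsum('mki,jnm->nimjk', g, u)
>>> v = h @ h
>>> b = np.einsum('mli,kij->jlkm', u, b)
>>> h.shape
(13, 13)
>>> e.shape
(23, 31, 7)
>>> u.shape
(23, 31, 7)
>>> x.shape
(13, 13)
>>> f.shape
(13, 19, 7, 7, 7)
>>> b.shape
(7, 31, 7, 23)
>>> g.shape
(7, 7, 7)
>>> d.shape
(31, 7, 7, 23, 7)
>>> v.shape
(13, 13)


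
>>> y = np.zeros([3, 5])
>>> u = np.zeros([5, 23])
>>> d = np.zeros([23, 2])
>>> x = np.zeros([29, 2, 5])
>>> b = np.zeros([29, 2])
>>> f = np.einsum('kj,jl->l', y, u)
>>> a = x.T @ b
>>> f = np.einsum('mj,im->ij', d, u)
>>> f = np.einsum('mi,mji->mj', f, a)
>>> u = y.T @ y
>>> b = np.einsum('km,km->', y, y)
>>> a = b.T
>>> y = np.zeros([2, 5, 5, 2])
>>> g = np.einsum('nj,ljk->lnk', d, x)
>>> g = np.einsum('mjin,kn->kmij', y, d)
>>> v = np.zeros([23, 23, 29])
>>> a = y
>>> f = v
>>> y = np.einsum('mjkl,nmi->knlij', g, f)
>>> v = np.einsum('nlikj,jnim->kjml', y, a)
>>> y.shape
(5, 23, 5, 29, 2)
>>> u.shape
(5, 5)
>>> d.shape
(23, 2)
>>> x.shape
(29, 2, 5)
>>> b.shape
()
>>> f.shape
(23, 23, 29)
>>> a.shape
(2, 5, 5, 2)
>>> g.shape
(23, 2, 5, 5)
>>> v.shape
(29, 2, 2, 23)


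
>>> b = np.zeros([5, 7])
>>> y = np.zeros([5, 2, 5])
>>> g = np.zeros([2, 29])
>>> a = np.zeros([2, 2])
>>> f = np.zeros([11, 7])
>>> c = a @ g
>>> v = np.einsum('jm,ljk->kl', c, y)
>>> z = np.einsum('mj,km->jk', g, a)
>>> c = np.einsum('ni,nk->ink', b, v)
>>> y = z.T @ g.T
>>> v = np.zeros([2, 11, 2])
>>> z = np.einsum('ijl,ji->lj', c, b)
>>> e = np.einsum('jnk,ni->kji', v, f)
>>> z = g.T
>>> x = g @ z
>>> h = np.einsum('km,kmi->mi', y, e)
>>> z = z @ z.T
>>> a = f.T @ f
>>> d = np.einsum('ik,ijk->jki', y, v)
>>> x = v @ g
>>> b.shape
(5, 7)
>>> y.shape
(2, 2)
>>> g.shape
(2, 29)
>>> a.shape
(7, 7)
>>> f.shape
(11, 7)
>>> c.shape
(7, 5, 5)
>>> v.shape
(2, 11, 2)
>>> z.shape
(29, 29)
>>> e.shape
(2, 2, 7)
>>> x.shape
(2, 11, 29)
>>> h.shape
(2, 7)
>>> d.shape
(11, 2, 2)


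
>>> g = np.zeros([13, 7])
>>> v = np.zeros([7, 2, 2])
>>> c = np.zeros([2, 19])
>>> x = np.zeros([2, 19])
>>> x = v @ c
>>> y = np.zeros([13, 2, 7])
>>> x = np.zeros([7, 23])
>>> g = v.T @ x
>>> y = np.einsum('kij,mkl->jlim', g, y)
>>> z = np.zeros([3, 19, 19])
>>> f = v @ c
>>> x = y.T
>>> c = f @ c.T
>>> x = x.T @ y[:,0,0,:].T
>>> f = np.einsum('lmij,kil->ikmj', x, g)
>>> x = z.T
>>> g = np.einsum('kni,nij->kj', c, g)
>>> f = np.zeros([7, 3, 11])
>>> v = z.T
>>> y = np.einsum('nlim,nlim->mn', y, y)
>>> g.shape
(7, 23)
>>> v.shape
(19, 19, 3)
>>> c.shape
(7, 2, 2)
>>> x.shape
(19, 19, 3)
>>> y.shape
(13, 23)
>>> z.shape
(3, 19, 19)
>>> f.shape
(7, 3, 11)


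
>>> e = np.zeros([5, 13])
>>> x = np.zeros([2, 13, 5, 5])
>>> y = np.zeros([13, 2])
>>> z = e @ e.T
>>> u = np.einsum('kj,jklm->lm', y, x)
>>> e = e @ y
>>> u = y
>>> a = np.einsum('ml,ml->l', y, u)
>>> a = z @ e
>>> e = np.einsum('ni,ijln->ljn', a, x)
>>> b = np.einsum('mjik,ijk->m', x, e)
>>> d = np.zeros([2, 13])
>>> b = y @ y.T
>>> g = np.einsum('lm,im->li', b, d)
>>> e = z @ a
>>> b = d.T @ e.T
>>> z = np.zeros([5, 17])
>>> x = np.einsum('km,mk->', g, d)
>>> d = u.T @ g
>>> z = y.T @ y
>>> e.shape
(5, 2)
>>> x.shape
()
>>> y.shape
(13, 2)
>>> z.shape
(2, 2)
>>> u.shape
(13, 2)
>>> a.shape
(5, 2)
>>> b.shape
(13, 5)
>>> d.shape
(2, 2)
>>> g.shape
(13, 2)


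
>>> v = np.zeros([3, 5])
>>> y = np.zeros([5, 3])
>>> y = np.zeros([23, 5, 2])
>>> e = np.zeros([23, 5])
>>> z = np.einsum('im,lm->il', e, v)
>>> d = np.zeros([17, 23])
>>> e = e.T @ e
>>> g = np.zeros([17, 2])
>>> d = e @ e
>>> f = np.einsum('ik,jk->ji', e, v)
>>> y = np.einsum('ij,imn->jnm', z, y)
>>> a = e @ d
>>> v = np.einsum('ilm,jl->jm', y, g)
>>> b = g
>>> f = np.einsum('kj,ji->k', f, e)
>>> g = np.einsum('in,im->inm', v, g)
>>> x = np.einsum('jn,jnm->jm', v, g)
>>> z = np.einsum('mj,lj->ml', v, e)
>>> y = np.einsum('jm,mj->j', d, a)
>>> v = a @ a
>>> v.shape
(5, 5)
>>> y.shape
(5,)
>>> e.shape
(5, 5)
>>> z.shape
(17, 5)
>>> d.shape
(5, 5)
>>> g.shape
(17, 5, 2)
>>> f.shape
(3,)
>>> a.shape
(5, 5)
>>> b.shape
(17, 2)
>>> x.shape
(17, 2)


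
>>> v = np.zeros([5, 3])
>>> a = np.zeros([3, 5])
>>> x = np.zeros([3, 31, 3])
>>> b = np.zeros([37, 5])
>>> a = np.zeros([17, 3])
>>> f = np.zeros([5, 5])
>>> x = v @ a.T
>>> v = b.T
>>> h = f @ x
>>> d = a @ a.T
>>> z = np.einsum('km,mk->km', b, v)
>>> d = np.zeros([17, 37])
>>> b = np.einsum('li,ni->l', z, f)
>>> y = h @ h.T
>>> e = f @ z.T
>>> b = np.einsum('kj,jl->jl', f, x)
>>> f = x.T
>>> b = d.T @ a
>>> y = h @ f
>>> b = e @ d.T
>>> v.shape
(5, 37)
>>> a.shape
(17, 3)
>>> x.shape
(5, 17)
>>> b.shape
(5, 17)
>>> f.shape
(17, 5)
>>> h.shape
(5, 17)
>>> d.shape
(17, 37)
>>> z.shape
(37, 5)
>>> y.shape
(5, 5)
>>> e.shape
(5, 37)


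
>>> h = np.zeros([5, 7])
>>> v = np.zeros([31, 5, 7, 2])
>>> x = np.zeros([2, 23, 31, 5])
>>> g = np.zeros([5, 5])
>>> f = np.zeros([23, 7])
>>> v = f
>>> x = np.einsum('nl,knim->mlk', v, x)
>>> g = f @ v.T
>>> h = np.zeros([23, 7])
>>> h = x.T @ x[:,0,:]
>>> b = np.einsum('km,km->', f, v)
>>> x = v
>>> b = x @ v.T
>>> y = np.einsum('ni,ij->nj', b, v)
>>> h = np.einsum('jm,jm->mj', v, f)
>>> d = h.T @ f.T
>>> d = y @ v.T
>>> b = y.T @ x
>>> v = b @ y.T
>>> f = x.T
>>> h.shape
(7, 23)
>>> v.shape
(7, 23)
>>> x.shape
(23, 7)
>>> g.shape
(23, 23)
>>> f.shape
(7, 23)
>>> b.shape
(7, 7)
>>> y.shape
(23, 7)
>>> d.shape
(23, 23)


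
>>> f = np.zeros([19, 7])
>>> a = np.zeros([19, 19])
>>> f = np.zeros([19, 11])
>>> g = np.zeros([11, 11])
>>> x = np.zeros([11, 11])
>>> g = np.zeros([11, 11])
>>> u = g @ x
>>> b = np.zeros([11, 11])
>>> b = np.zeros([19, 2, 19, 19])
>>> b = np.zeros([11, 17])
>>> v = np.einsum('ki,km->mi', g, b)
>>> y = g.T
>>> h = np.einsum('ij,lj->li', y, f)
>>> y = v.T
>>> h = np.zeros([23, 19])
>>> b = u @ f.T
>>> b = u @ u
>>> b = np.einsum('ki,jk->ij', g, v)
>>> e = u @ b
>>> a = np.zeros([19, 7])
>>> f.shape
(19, 11)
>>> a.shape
(19, 7)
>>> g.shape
(11, 11)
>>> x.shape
(11, 11)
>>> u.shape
(11, 11)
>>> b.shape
(11, 17)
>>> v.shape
(17, 11)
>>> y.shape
(11, 17)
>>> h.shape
(23, 19)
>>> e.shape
(11, 17)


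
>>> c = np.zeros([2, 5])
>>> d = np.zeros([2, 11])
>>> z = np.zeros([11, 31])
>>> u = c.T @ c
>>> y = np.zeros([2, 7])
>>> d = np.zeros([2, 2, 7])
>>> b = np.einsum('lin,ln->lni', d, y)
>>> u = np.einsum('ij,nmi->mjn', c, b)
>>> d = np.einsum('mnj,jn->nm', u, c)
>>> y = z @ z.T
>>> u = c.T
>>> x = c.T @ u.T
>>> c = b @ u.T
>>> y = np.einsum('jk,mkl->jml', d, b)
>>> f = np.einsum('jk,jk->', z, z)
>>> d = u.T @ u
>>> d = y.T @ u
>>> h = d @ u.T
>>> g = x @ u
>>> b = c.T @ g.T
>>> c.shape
(2, 7, 5)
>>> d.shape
(2, 2, 2)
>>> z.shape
(11, 31)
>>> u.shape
(5, 2)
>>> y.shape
(5, 2, 2)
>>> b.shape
(5, 7, 5)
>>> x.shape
(5, 5)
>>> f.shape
()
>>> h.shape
(2, 2, 5)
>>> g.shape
(5, 2)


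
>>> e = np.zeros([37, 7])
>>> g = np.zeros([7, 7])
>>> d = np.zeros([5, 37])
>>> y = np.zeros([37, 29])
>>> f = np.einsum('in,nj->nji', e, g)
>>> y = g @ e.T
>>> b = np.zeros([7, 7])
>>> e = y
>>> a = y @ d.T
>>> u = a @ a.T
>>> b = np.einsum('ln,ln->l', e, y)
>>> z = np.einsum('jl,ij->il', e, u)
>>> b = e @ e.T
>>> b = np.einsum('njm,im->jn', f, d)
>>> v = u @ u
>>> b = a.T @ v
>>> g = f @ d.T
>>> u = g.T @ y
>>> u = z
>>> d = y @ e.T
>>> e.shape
(7, 37)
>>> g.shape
(7, 7, 5)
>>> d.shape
(7, 7)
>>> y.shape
(7, 37)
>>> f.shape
(7, 7, 37)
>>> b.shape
(5, 7)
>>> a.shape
(7, 5)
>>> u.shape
(7, 37)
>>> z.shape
(7, 37)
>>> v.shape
(7, 7)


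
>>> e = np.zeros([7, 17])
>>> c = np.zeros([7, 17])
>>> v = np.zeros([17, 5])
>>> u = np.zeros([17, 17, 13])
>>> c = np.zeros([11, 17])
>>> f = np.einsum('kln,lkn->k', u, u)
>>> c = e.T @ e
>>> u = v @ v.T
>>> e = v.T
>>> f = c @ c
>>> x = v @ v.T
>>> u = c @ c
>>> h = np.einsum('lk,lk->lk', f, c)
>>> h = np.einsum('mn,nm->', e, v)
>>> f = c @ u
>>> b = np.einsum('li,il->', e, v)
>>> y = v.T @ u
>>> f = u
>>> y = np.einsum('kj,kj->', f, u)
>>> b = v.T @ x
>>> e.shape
(5, 17)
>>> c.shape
(17, 17)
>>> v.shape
(17, 5)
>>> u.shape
(17, 17)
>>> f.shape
(17, 17)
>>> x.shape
(17, 17)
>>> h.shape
()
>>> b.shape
(5, 17)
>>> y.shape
()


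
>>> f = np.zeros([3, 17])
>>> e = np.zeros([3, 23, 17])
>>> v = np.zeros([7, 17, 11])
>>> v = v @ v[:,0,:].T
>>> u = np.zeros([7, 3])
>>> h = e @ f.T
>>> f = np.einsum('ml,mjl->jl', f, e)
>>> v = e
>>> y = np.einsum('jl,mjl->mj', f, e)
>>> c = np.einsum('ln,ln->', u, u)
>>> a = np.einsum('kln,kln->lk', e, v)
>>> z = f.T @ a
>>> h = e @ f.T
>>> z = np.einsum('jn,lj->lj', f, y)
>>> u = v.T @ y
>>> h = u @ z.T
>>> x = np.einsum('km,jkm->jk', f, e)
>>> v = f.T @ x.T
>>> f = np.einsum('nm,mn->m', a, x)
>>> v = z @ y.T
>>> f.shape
(3,)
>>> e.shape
(3, 23, 17)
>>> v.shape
(3, 3)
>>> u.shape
(17, 23, 23)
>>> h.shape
(17, 23, 3)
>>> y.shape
(3, 23)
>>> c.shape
()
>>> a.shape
(23, 3)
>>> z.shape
(3, 23)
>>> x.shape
(3, 23)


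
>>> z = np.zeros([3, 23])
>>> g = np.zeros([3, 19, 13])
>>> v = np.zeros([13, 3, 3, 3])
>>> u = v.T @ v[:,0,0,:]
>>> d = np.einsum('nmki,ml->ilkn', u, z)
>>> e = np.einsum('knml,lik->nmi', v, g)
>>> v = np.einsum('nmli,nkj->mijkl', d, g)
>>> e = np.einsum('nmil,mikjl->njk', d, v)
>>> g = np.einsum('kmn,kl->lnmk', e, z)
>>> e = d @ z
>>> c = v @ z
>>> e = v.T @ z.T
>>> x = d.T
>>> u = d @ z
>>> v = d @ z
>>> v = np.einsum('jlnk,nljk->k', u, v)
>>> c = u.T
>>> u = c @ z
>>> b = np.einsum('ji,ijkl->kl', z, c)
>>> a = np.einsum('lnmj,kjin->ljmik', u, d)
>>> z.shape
(3, 23)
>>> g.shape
(23, 13, 19, 3)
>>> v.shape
(23,)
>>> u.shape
(23, 3, 23, 23)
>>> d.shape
(3, 23, 3, 3)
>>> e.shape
(3, 19, 13, 3, 3)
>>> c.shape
(23, 3, 23, 3)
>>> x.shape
(3, 3, 23, 3)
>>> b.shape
(23, 3)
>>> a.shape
(23, 23, 23, 3, 3)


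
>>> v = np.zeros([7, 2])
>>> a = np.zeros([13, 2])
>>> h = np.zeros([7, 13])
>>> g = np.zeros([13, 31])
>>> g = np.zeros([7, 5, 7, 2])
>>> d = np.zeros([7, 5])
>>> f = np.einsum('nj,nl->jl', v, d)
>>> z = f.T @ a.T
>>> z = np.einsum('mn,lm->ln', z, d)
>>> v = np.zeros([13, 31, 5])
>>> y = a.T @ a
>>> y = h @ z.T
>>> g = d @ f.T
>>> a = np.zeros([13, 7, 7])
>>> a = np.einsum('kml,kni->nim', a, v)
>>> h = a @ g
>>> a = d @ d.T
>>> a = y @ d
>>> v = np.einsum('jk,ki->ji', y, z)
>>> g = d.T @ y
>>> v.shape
(7, 13)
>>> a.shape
(7, 5)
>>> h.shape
(31, 5, 2)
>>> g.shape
(5, 7)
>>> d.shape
(7, 5)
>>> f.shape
(2, 5)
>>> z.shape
(7, 13)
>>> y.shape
(7, 7)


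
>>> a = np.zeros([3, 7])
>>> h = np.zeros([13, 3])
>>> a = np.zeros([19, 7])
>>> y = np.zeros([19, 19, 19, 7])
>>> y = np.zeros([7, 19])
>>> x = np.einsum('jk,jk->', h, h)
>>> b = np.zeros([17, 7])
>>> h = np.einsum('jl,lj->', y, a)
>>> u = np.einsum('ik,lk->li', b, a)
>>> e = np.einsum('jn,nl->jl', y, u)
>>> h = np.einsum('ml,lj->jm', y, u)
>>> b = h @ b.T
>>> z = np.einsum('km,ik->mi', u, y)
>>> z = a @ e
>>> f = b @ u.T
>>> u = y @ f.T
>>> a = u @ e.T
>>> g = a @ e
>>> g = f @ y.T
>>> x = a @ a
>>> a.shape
(7, 7)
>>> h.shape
(17, 7)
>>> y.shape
(7, 19)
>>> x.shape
(7, 7)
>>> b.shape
(17, 17)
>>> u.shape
(7, 17)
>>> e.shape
(7, 17)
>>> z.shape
(19, 17)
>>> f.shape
(17, 19)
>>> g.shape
(17, 7)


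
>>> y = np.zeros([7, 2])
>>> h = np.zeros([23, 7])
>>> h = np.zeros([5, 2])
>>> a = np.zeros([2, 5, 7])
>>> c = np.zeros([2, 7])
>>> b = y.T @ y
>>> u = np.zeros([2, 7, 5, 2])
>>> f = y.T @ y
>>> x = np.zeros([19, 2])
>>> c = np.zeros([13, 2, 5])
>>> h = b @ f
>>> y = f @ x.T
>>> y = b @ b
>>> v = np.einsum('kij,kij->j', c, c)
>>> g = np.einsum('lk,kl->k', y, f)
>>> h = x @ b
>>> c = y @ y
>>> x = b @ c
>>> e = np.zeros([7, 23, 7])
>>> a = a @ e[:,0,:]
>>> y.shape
(2, 2)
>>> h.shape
(19, 2)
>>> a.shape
(2, 5, 7)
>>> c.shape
(2, 2)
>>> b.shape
(2, 2)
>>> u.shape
(2, 7, 5, 2)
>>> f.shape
(2, 2)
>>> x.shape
(2, 2)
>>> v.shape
(5,)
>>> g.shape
(2,)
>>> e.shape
(7, 23, 7)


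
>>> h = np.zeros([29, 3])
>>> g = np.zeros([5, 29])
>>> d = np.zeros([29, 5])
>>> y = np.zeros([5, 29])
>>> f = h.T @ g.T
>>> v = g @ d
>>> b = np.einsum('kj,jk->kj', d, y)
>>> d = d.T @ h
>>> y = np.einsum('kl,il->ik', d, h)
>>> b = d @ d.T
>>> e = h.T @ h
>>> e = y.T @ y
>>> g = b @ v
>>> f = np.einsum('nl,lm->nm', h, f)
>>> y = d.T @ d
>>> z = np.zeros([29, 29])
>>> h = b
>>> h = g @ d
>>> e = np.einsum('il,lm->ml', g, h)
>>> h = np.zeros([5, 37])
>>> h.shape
(5, 37)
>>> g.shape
(5, 5)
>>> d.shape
(5, 3)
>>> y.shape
(3, 3)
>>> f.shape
(29, 5)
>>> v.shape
(5, 5)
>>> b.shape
(5, 5)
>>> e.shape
(3, 5)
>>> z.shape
(29, 29)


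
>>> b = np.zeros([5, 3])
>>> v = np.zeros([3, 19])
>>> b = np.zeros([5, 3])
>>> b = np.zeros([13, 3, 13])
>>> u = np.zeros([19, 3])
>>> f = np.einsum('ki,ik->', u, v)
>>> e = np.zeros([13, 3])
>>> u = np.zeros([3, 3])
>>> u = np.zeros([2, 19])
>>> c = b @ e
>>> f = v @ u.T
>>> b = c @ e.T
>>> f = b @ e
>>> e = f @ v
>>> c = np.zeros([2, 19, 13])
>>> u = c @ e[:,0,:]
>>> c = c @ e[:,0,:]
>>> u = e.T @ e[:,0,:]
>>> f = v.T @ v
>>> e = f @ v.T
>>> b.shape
(13, 3, 13)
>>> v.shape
(3, 19)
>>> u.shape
(19, 3, 19)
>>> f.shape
(19, 19)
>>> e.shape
(19, 3)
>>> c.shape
(2, 19, 19)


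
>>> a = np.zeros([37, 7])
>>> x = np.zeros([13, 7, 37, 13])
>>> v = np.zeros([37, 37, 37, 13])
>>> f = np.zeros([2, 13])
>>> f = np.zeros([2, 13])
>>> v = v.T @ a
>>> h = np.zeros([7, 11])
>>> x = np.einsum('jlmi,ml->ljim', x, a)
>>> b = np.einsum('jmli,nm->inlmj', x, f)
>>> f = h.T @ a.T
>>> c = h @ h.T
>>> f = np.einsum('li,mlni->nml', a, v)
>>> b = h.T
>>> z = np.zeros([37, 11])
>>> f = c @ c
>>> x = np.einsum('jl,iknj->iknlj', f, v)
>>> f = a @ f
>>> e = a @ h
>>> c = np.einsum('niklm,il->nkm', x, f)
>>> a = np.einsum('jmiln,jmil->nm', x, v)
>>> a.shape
(7, 37)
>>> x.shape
(13, 37, 37, 7, 7)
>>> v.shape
(13, 37, 37, 7)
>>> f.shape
(37, 7)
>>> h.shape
(7, 11)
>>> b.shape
(11, 7)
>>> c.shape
(13, 37, 7)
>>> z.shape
(37, 11)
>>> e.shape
(37, 11)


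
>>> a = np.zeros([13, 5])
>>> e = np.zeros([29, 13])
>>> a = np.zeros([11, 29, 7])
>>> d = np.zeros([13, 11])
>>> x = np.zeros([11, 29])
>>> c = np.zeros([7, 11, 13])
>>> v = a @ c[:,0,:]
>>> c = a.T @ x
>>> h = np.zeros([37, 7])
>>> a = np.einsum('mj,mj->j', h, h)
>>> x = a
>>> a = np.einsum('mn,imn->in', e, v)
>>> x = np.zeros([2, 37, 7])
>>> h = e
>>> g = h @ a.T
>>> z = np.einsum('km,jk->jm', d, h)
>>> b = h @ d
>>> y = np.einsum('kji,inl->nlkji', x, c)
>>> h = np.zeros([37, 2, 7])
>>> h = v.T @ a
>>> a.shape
(11, 13)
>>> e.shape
(29, 13)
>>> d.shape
(13, 11)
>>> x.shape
(2, 37, 7)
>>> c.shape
(7, 29, 29)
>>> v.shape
(11, 29, 13)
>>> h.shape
(13, 29, 13)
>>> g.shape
(29, 11)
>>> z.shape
(29, 11)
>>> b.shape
(29, 11)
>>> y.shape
(29, 29, 2, 37, 7)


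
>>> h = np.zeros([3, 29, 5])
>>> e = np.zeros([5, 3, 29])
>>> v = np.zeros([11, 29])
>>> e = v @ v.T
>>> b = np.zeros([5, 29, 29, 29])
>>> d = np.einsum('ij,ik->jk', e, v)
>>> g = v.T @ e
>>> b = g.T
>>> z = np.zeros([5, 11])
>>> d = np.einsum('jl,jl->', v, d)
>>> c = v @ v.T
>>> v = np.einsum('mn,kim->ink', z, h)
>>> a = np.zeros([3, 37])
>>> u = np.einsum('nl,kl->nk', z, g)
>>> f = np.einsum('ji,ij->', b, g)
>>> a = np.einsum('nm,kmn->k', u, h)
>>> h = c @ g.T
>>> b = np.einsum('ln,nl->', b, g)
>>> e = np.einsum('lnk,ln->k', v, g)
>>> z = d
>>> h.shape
(11, 29)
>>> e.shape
(3,)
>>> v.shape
(29, 11, 3)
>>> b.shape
()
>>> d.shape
()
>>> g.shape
(29, 11)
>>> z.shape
()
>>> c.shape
(11, 11)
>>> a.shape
(3,)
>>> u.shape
(5, 29)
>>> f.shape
()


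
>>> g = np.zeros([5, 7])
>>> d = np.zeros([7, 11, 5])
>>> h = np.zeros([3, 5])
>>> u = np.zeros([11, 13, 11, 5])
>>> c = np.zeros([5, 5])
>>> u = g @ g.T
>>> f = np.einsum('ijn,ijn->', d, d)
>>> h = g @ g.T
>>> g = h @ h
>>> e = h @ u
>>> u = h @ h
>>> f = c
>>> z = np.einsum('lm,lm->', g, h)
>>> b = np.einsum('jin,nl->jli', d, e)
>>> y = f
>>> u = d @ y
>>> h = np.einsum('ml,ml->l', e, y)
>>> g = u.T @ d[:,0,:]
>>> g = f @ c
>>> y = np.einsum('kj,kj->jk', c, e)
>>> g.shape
(5, 5)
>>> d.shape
(7, 11, 5)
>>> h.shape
(5,)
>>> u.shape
(7, 11, 5)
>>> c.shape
(5, 5)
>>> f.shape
(5, 5)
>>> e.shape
(5, 5)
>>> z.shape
()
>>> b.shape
(7, 5, 11)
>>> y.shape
(5, 5)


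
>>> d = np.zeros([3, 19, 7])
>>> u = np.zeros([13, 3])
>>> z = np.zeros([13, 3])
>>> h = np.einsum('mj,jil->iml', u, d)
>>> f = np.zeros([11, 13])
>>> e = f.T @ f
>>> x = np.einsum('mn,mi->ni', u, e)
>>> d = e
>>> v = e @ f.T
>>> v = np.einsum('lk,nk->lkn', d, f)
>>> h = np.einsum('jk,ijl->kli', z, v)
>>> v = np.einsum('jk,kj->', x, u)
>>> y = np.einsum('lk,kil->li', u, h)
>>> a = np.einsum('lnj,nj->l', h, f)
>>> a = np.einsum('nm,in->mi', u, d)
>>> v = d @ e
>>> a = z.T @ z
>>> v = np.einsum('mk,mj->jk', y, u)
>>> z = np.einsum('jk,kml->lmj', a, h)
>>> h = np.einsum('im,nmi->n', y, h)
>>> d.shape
(13, 13)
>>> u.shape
(13, 3)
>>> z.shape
(13, 11, 3)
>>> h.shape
(3,)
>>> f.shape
(11, 13)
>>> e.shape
(13, 13)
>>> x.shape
(3, 13)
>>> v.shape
(3, 11)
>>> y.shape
(13, 11)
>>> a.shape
(3, 3)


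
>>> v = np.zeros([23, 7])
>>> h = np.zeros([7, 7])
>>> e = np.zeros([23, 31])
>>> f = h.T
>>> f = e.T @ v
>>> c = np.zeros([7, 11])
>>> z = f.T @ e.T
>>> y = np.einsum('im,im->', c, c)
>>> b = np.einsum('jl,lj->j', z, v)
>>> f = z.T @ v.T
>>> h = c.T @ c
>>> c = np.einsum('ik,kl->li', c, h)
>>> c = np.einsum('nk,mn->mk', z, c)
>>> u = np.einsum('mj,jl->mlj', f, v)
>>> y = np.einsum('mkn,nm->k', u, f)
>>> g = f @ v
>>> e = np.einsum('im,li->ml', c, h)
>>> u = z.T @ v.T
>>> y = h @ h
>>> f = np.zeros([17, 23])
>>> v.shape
(23, 7)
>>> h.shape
(11, 11)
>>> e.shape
(23, 11)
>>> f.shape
(17, 23)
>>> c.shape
(11, 23)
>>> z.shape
(7, 23)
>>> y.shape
(11, 11)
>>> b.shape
(7,)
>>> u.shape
(23, 23)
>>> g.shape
(23, 7)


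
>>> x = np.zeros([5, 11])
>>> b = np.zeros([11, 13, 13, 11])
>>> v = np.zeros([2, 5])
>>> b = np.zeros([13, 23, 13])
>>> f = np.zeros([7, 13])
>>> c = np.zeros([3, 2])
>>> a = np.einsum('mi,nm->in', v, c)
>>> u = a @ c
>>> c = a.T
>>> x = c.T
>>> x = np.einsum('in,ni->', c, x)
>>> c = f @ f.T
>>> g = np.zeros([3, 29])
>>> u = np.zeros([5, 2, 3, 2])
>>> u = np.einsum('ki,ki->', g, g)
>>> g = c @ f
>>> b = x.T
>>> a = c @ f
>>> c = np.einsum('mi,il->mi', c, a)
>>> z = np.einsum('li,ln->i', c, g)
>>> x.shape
()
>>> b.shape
()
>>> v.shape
(2, 5)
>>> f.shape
(7, 13)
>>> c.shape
(7, 7)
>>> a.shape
(7, 13)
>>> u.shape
()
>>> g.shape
(7, 13)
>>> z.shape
(7,)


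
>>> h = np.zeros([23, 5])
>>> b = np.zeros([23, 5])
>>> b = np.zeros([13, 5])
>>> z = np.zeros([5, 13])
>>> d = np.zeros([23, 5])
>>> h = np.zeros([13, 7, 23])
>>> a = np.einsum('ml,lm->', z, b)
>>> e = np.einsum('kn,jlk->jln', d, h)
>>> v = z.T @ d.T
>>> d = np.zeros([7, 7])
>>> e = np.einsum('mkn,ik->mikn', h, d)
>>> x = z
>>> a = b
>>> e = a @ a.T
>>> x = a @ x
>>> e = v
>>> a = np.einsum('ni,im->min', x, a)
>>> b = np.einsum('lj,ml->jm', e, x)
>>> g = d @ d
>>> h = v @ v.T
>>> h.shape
(13, 13)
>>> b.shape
(23, 13)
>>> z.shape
(5, 13)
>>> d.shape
(7, 7)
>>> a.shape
(5, 13, 13)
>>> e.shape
(13, 23)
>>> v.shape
(13, 23)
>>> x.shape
(13, 13)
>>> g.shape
(7, 7)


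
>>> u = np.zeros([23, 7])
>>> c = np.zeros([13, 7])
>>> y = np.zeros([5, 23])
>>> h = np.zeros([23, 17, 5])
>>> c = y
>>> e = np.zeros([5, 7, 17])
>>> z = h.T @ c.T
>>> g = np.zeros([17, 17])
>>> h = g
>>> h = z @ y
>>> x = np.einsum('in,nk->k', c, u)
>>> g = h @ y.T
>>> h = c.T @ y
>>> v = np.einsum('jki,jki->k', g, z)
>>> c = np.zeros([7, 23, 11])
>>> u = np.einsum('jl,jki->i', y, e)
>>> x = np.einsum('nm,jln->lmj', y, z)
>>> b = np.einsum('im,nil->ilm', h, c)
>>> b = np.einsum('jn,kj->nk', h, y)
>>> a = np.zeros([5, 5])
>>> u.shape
(17,)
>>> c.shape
(7, 23, 11)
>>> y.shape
(5, 23)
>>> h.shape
(23, 23)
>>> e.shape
(5, 7, 17)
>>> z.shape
(5, 17, 5)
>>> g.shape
(5, 17, 5)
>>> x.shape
(17, 23, 5)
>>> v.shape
(17,)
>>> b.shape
(23, 5)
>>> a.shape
(5, 5)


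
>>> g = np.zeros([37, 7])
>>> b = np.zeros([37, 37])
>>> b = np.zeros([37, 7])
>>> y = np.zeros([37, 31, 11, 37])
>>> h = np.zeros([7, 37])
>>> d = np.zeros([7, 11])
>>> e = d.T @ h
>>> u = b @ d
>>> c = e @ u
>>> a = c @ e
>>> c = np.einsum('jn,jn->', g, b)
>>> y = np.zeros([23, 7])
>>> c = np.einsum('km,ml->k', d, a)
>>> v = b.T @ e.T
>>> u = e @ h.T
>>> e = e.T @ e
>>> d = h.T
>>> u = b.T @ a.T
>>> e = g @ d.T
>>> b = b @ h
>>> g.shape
(37, 7)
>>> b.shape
(37, 37)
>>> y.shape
(23, 7)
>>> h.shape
(7, 37)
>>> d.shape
(37, 7)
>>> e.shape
(37, 37)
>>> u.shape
(7, 11)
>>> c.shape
(7,)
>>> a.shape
(11, 37)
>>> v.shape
(7, 11)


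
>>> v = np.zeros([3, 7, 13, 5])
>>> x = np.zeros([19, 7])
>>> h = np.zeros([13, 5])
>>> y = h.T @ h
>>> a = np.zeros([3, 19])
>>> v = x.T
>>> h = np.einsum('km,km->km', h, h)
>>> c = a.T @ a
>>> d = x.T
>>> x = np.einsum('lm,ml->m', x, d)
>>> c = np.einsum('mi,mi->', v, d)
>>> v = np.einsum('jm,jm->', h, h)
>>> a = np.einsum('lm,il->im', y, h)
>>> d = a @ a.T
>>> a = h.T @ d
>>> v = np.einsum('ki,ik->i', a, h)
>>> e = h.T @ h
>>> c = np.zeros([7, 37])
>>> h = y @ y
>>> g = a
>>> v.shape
(13,)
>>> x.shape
(7,)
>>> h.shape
(5, 5)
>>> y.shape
(5, 5)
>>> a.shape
(5, 13)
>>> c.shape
(7, 37)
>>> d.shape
(13, 13)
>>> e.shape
(5, 5)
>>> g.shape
(5, 13)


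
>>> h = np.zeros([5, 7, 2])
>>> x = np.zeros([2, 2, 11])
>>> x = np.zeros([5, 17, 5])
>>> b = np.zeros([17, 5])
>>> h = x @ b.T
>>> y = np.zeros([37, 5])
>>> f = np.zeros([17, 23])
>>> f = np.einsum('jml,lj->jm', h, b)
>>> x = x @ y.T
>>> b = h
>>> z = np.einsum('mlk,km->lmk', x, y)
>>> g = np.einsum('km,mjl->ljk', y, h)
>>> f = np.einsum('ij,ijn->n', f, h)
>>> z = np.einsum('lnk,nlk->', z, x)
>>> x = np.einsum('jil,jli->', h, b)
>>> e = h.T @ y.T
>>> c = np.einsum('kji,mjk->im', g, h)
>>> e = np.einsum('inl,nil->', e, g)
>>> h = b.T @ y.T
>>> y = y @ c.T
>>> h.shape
(17, 17, 37)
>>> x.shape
()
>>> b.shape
(5, 17, 17)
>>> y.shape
(37, 37)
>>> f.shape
(17,)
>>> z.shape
()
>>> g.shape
(17, 17, 37)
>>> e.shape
()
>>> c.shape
(37, 5)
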